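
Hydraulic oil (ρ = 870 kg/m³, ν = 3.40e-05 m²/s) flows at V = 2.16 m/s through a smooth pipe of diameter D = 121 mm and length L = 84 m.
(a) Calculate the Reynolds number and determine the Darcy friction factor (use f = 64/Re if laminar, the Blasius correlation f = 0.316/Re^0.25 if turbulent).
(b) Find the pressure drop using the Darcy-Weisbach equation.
(a) Re = V·D/ν = 2.16·0.121/3.40e-05 = 7687.1 → turbulent (Re > 4000); f = 0.316/Re^0.25 = 0.316/7687.1^0.25 = 0.033748
(b) Darcy-Weisbach: ΔP = f·(L/D)·½ρV²/1000 = 0.033748·(84/0.121)·½·870·2.16²/1000 = 47.55 kPa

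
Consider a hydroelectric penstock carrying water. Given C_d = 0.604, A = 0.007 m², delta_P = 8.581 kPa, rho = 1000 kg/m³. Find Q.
Formula: Q = C_d A \sqrt{\frac{2 \Delta P}{\rho}}
Q = 0.604·0.007·√(2·(8.581·1000)/1000)·1000 = 17.52 L/s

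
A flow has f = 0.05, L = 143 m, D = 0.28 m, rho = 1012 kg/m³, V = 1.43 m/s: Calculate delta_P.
Formula: \Delta P = f \frac{L}{D} \frac{\rho V^2}{2}
delta_P = 0.05·(143/0.28)·0.5·1012·1.43²/1000 = 26.42 kPa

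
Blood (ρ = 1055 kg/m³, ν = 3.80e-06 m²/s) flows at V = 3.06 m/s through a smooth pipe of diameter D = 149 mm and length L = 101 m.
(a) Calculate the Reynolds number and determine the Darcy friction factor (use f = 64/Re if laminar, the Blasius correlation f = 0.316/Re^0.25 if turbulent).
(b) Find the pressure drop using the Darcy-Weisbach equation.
(a) Re = V·D/ν = 3.06·0.149/3.80e-06 = 119980 → turbulent (Re > 4000); f = 0.316/Re^0.25 = 0.316/119980^0.25 = 0.016979 (Blasius is strictly valid for Re ≲ 1e5; used here as the smooth-pipe estimate the problem specifies)
(b) Darcy-Weisbach: ΔP = f·(L/D)·½ρV²/1000 = 0.016979·(101/0.149)·½·1055·3.06²/1000 = 56.85 kPa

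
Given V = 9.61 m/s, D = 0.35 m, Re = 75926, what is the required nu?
Formula: Re = \frac{V D}{\nu}
Substituting knowns: 75926 = 9.61·0.35/nu
Solving for nu: nu = 9.61·0.35/75926 = 4.430e-05 m²/s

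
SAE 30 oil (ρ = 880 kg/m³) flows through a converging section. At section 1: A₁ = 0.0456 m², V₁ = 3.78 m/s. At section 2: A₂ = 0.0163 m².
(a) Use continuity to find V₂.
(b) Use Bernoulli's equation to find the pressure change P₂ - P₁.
(a) Continuity: A₁V₁=A₂V₂ -> V₂=A₁V₁/A₂=0.0456*3.78/0.0163=10.57 m/s
(b) Bernoulli: P₂-P₁=0.5*rho*(V₁^2-V₂^2)/1000=0.5*880*(3.78^2-10.57^2)/1000=-42.87 kPa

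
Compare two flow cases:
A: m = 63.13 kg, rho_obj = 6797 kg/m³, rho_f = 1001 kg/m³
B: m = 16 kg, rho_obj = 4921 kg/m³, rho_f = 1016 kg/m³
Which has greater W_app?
W_app(A) = 528.1 N, W_app(B) = 124.6 N. Answer: A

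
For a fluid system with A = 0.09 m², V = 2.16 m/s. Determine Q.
Formula: Q = A V
Q = 0.09·2.16·1000 = 194.4 L/s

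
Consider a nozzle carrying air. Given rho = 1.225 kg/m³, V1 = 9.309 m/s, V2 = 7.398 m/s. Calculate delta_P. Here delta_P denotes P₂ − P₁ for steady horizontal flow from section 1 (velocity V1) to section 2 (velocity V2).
Formula: \Delta P = \frac{1}{2} \rho (V_1^2 - V_2^2)
delta_P = 0.5·1.225·(9.309² − 7.398²)/1000 = 0.01956 kPa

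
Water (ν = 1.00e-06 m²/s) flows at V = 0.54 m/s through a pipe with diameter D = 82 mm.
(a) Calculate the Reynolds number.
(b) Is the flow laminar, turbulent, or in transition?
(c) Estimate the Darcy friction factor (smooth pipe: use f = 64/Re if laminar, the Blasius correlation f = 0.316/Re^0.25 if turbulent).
(a) Re = V·D/ν = 0.54·0.082/1.00e-06 = 44280
(b) Flow regime: turbulent (Re > 4000)
(c) Friction factor: f = 0.316/Re^0.25 = 0.316/44280^0.25 = 0.02178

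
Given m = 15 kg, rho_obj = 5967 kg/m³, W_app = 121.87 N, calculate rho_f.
Formula: W_{app} = mg\left(1 - \frac{\rho_f}{\rho_{obj}}\right)
Substituting knowns: 121.87 = 15·9.81·(1 − rho_f/5967)
Solving for rho_f: rho_f = 5967·(1 − 121.87/(15·9.81)) = 1025 kg/m³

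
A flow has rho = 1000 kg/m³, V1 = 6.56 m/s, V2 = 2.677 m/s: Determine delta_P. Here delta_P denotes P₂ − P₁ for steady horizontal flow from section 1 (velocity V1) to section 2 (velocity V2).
Formula: \Delta P = \frac{1}{2} \rho (V_1^2 - V_2^2)
delta_P = 0.5·1000·(6.56² − 2.677²)/1000 = 17.93 kPa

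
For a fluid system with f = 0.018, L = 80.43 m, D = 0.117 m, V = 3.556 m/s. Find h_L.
Formula: h_L = f \frac{L}{D} \frac{V^2}{2g}
h_L = 0.018·(80.43/0.117)·3.556²/(2·9.81) = 7.975 m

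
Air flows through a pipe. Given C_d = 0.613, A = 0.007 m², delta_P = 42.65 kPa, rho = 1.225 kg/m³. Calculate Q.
Formula: Q = C_d A \sqrt{\frac{2 \Delta P}{\rho}}
Q = 0.613·0.007·√(2·(42.65·1000)/1.225)·1000 = 1132 L/s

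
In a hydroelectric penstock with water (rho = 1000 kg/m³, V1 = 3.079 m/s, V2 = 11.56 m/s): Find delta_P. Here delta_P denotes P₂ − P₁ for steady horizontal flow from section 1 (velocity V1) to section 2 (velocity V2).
Formula: \Delta P = \frac{1}{2} \rho (V_1^2 - V_2^2)
delta_P = 0.5·1000·(3.079² − 11.56²)/1000 = -62.08 kPa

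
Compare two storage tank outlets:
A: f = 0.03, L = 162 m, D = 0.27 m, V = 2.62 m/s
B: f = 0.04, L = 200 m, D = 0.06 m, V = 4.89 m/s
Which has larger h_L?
h_L(A) = 6.298 m, h_L(B) = 162.5 m. Answer: B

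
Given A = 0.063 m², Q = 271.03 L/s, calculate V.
Formula: Q = A V
Substituting knowns: 271.03 = 0.063·V·1000
Solving for V: V = (271.03/1000)/0.063 = 4.302 m/s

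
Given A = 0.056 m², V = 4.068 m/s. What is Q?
Formula: Q = A V
Q = 0.056·4.068·1000 = 227.8 L/s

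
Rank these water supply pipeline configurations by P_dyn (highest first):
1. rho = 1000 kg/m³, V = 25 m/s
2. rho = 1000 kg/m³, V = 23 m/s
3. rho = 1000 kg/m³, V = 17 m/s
Case 1: P_dyn = 312.5 kPa
Case 2: P_dyn = 264.5 kPa
Case 3: P_dyn = 144.5 kPa
Ranking (highest first): 1, 2, 3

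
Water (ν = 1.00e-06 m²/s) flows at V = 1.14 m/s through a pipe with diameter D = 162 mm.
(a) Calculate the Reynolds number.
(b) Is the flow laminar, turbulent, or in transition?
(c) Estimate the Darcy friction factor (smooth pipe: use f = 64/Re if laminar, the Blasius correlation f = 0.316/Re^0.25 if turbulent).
(a) Re = V·D/ν = 1.14·0.162/1.00e-06 = 184680
(b) Flow regime: turbulent (Re > 4000)
(c) Friction factor: f = 0.316/Re^0.25 = 0.316/184680^0.25 = 0.01524 (Blasius is strictly valid for Re ≲ 1e5; used here as the smooth-pipe estimate the problem specifies)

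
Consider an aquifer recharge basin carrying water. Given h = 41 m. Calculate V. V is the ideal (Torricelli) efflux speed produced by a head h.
Formula: V = \sqrt{2 g h}
V = √(2·9.81·41) = 28.36 m/s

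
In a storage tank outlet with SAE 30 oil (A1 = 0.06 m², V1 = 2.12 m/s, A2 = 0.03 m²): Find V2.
Formula: V_2 = \frac{A_1 V_1}{A_2}
V2 = 0.06·2.12/0.03 = 4.24 m/s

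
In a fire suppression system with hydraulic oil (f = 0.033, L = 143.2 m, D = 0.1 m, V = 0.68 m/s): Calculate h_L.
Formula: h_L = f \frac{L}{D} \frac{V^2}{2g}
h_L = 0.033·(143.2/0.1)·0.68²/(2·9.81) = 1.114 m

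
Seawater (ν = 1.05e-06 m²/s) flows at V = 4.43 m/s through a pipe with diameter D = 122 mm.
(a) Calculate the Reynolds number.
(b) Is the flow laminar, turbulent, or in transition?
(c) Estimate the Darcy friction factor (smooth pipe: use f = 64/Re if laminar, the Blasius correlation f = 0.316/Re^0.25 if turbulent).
(a) Re = V·D/ν = 4.43·0.122/1.05e-06 = 514720
(b) Flow regime: turbulent (Re > 4000)
(c) Friction factor: f = 0.316/Re^0.25 = 0.316/514720^0.25 = 0.0118 (Blasius is strictly valid for Re ≲ 1e5; used here as the smooth-pipe estimate the problem specifies)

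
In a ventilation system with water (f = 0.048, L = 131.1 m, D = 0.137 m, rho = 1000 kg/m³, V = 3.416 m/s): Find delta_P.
Formula: \Delta P = f \frac{L}{D} \frac{\rho V^2}{2}
delta_P = 0.048·(131.1/0.137)·0.5·1000·3.416²/1000 = 268 kPa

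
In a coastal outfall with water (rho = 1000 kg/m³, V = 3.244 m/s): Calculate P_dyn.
Formula: P_{dyn} = \frac{1}{2} \rho V^2
P_dyn = 0.5·1000·3.244²/1000 = 5.262 kPa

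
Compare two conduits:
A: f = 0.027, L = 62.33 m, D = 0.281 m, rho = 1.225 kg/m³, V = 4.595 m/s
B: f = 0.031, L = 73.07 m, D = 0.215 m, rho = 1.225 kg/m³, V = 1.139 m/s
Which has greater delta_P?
delta_P(A) = 0.07745 kPa, delta_P(B) = 0.008372 kPa. Answer: A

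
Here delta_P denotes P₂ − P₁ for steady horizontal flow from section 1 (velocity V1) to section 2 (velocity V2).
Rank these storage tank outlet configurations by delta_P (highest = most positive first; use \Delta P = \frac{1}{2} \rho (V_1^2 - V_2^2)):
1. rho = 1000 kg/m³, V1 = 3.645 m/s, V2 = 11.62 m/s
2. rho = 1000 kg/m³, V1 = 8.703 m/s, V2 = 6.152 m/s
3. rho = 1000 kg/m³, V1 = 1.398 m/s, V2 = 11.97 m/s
Case 1: delta_P = -60.87 kPa
Case 2: delta_P = 18.95 kPa
Case 3: delta_P = -70.66 kPa
Ranking (highest first): 2, 1, 3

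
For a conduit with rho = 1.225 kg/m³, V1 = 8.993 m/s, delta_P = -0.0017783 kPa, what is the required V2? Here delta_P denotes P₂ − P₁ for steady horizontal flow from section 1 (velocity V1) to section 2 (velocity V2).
Formula: \Delta P = \frac{1}{2} \rho (V_1^2 - V_2^2)
Substituting knowns: -0.0017783 = 0.5·1.225·(8.993² − V2²)/1000
Solving for V2: V2 = √(8.993² − 2·(-0.0017783·1000)/1.225) = 9.153 m/s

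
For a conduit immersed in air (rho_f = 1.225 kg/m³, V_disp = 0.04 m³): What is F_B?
Formula: F_B = \rho_f g V_{disp}
F_B = 1.225·9.81·0.04 = 0.4807 N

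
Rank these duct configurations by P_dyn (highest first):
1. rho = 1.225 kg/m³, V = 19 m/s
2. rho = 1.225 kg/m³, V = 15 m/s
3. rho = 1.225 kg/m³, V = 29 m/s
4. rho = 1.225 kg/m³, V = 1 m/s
Case 1: P_dyn = 0.2211 kPa
Case 2: P_dyn = 0.1378 kPa
Case 3: P_dyn = 0.5151 kPa
Case 4: P_dyn = 0.0006125 kPa
Ranking (highest first): 3, 1, 2, 4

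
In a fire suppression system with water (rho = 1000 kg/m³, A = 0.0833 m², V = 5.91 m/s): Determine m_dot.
Formula: \dot{m} = \rho A V
m_dot = 1000·0.0833·5.91 = 492.3 kg/s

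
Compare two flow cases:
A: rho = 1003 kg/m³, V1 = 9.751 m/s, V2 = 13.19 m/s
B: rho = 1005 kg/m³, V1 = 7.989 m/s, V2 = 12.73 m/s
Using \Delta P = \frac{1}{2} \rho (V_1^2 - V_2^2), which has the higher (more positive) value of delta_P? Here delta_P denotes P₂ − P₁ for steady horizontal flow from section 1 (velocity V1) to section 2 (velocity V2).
delta_P(A) = -39.57 kPa, delta_P(B) = -49.36 kPa. Answer: A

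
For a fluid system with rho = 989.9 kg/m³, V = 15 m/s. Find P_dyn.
Formula: P_{dyn} = \frac{1}{2} \rho V^2
P_dyn = 0.5·989.9·15²/1000 = 111.4 kPa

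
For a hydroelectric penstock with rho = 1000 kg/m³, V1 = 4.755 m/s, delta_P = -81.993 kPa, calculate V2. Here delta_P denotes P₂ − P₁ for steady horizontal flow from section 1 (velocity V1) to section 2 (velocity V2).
Formula: \Delta P = \frac{1}{2} \rho (V_1^2 - V_2^2)
Substituting knowns: -81.993 = 0.5·1000·(4.755² − V2²)/1000
Solving for V2: V2 = √(4.755² − 2·(-81.993·1000)/1000) = 13.66 m/s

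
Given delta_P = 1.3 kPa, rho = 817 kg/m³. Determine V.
Formula: V = \sqrt{\frac{2 \Delta P}{\rho}}
V = √(2·(1.3·1000)/817) = 1.784 m/s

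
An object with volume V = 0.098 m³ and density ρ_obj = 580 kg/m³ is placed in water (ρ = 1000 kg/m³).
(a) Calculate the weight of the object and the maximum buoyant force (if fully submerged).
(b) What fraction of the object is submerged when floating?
(a) W=rho_obj*g*V=580*9.81*0.098=557.6 N; F_B(max)=rho*g*V=1000*9.81*0.098=961.4 N
(b) Floating fraction=rho_obj/rho=580/1000=0.580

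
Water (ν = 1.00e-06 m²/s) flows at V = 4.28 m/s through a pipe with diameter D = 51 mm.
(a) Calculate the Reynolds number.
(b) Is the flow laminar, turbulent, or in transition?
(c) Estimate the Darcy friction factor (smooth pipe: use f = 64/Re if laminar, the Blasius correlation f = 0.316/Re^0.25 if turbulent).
(a) Re = V·D/ν = 4.28·0.051/1.00e-06 = 218280
(b) Flow regime: turbulent (Re > 4000)
(c) Friction factor: f = 0.316/Re^0.25 = 0.316/218280^0.25 = 0.01462 (Blasius is strictly valid for Re ≲ 1e5; used here as the smooth-pipe estimate the problem specifies)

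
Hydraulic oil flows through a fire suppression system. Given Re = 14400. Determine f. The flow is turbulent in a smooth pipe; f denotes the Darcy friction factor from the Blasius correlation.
Formula: f = \frac{0.316}{Re^{0.25}}
f = 0.316/14400^0.25 = 0.02885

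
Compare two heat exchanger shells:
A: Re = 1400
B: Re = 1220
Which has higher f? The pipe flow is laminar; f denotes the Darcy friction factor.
f(A) = 0.04571, f(B) = 0.05246. Answer: B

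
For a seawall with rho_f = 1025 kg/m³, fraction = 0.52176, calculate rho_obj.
Formula: f_{sub} = \frac{\rho_{obj}}{\rho_f}
Substituting knowns: 0.52176 = rho_obj/1025
Solving for rho_obj: rho_obj = 0.52176·1025 = 534.8 kg/m³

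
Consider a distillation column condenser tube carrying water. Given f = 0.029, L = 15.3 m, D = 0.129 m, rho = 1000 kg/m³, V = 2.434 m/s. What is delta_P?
Formula: \Delta P = f \frac{L}{D} \frac{\rho V^2}{2}
delta_P = 0.029·(15.3/0.129)·0.5·1000·2.434²/1000 = 10.19 kPa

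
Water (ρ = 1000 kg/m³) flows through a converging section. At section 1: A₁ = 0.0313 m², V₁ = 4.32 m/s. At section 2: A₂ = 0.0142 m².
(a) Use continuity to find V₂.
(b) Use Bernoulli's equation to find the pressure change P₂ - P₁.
(a) Continuity: A₁V₁=A₂V₂ -> V₂=A₁V₁/A₂=0.0313*4.32/0.0142=9.52 m/s
(b) Bernoulli: P₂-P₁=0.5*rho*(V₁^2-V₂^2)/1000=0.5*1000*(4.32^2-9.52^2)/1000=-35.98 kPa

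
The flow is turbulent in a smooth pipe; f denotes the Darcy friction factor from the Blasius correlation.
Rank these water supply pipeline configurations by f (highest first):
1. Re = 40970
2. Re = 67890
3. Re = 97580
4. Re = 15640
Case 1: f = 0.02221
Case 2: f = 0.01958
Case 3: f = 0.01788
Case 4: f = 0.02826
Ranking (highest first): 4, 1, 2, 3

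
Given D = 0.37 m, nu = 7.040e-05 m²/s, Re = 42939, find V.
Formula: Re = \frac{V D}{\nu}
Substituting knowns: 42939 = V·0.37/7.040e-05
Solving for V: V = 42939·7.040e-05/0.37 = 8.17 m/s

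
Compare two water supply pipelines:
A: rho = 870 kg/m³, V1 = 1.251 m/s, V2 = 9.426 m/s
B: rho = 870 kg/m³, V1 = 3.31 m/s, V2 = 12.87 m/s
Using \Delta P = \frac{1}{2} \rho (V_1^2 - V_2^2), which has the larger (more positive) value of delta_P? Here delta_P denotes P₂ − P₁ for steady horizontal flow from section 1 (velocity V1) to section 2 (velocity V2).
delta_P(A) = -37.97 kPa, delta_P(B) = -67.29 kPa. Answer: A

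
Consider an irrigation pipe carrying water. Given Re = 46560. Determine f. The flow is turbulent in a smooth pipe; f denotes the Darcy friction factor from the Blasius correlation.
Formula: f = \frac{0.316}{Re^{0.25}}
f = 0.316/46560^0.25 = 0.02151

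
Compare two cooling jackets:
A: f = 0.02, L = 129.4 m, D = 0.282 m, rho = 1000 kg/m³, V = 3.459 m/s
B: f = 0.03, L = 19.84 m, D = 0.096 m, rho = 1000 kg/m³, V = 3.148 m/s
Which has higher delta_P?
delta_P(A) = 54.9 kPa, delta_P(B) = 30.72 kPa. Answer: A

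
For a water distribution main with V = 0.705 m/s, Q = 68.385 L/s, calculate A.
Formula: Q = A V
Substituting knowns: 68.385 = A·0.705·1000
Solving for A: A = (68.385/1000)/0.705 = 0.097 m²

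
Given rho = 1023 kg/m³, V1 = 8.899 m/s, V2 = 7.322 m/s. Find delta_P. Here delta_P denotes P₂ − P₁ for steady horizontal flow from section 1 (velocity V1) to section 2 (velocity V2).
Formula: \Delta P = \frac{1}{2} \rho (V_1^2 - V_2^2)
delta_P = 0.5·1023·(8.899² − 7.322²)/1000 = 13.08 kPa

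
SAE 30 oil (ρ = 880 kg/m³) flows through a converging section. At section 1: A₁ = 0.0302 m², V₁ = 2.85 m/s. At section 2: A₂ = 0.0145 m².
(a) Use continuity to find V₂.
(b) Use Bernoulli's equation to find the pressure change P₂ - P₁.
(a) Continuity: A₁V₁=A₂V₂ -> V₂=A₁V₁/A₂=0.0302*2.85/0.0145=5.94 m/s
(b) Bernoulli: P₂-P₁=0.5*rho*(V₁^2-V₂^2)/1000=0.5*880*(2.85^2-5.94^2)/1000=-11.95 kPa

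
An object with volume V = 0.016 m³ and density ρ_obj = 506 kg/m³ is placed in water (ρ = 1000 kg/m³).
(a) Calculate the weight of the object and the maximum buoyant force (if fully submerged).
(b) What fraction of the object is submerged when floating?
(a) W=rho_obj*g*V=506*9.81*0.016=79.4 N; F_B(max)=rho*g*V=1000*9.81*0.016=157.0 N
(b) Floating fraction=rho_obj/rho=506/1000=0.506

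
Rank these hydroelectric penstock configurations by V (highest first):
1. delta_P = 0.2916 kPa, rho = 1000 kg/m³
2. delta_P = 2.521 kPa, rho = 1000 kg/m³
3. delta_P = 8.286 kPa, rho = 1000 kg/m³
Case 1: V = 0.7637 m/s
Case 2: V = 2.245 m/s
Case 3: V = 4.071 m/s
Ranking (highest first): 3, 2, 1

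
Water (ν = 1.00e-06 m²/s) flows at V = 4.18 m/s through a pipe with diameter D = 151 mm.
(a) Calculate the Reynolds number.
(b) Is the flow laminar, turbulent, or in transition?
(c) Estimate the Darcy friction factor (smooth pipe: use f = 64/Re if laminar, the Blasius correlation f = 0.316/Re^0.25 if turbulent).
(a) Re = V·D/ν = 4.18·0.151/1.00e-06 = 631180
(b) Flow regime: turbulent (Re > 4000)
(c) Friction factor: f = 0.316/Re^0.25 = 0.316/631180^0.25 = 0.01121 (Blasius is strictly valid for Re ≲ 1e5; used here as the smooth-pipe estimate the problem specifies)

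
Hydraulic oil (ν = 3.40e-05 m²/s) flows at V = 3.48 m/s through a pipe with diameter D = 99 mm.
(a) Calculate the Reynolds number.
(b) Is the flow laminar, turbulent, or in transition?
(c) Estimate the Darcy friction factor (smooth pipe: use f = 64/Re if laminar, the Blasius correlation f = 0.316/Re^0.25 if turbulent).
(a) Re = V·D/ν = 3.48·0.099/3.40e-05 = 10133
(b) Flow regime: turbulent (Re > 4000)
(c) Friction factor: f = 0.316/Re^0.25 = 0.316/10133^0.25 = 0.0315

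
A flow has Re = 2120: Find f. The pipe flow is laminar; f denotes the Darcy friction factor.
Formula: f = \frac{64}{Re}
f = 64/2120 = 0.03019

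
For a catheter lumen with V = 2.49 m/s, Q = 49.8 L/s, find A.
Formula: Q = A V
Substituting knowns: 49.8 = A·2.49·1000
Solving for A: A = (49.8/1000)/2.49 = 0.02 m²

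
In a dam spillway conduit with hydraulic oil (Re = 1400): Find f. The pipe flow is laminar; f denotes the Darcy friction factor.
Formula: f = \frac{64}{Re}
f = 64/1400 = 0.04571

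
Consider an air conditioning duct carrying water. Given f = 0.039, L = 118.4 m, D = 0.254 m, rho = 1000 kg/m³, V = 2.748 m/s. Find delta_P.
Formula: \Delta P = f \frac{L}{D} \frac{\rho V^2}{2}
delta_P = 0.039·(118.4/0.254)·0.5·1000·2.748²/1000 = 68.64 kPa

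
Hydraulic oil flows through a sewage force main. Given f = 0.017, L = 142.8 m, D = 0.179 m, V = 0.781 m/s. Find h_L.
Formula: h_L = f \frac{L}{D} \frac{V^2}{2g}
h_L = 0.017·(142.8/0.179)·0.781²/(2·9.81) = 0.4216 m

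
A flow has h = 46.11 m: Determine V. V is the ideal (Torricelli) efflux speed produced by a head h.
Formula: V = \sqrt{2 g h}
V = √(2·9.81·46.11) = 30.08 m/s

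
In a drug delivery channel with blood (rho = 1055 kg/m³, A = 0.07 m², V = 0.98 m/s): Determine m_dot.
Formula: \dot{m} = \rho A V
m_dot = 1055·0.07·0.98 = 72.37 kg/s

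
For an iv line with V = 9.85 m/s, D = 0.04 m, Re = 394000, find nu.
Formula: Re = \frac{V D}{\nu}
Substituting knowns: 394000 = 9.85·0.04/nu
Solving for nu: nu = 9.85·0.04/394000 = 1.000e-06 m²/s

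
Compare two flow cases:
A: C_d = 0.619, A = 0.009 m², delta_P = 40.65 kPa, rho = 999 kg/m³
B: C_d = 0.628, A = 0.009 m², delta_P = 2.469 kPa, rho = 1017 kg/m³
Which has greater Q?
Q(A) = 50.26 L/s, Q(B) = 12.45 L/s. Answer: A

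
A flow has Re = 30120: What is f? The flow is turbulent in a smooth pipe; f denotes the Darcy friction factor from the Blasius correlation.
Formula: f = \frac{0.316}{Re^{0.25}}
f = 0.316/30120^0.25 = 0.02399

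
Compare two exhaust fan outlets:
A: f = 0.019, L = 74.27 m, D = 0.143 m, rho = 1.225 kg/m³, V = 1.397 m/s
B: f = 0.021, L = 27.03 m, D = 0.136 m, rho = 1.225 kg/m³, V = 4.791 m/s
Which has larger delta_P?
delta_P(A) = 0.0118 kPa, delta_P(B) = 0.05868 kPa. Answer: B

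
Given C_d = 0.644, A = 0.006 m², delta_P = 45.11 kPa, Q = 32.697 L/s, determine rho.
Formula: Q = C_d A \sqrt{\frac{2 \Delta P}{\rho}}
Substituting knowns: 32.697 = 0.644·0.006·√(2·(45.11·1000)/rho)·1000
Solving for rho: rho = 2·(45.11·1000)/((32.697/1000)/(0.644·0.006))² = 1260 kg/m³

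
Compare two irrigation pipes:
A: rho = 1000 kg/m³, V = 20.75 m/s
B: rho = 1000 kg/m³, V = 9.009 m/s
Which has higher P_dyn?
P_dyn(A) = 215.3 kPa, P_dyn(B) = 40.58 kPa. Answer: A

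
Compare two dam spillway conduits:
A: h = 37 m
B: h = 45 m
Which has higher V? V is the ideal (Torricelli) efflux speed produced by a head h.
V(A) = 26.94 m/s, V(B) = 29.71 m/s. Answer: B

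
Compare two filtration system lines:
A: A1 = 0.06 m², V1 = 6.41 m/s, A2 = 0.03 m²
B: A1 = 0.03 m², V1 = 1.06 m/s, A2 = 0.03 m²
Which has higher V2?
V2(A) = 12.82 m/s, V2(B) = 1.06 m/s. Answer: A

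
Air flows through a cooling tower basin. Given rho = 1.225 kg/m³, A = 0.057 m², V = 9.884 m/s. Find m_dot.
Formula: \dot{m} = \rho A V
m_dot = 1.225·0.057·9.884 = 0.6902 kg/s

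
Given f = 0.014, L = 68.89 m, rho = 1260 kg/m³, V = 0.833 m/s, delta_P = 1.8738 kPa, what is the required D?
Formula: \Delta P = f \frac{L}{D} \frac{\rho V^2}{2}
Substituting knowns: 1.8738 = 0.014·(68.89/D)·0.5·1260·0.833²/1000
Solving for D: D = 0.014·68.89·0.5·1260·0.833²/(1.8738·1000) = 0.225 m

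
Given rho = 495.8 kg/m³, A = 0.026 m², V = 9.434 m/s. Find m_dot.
Formula: \dot{m} = \rho A V
m_dot = 495.8·0.026·9.434 = 121.6 kg/s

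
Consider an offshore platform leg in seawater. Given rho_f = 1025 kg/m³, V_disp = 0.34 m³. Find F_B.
Formula: F_B = \rho_f g V_{disp}
F_B = 1025·9.81·0.34 = 3419 N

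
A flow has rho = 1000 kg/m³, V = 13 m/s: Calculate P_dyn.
Formula: P_{dyn} = \frac{1}{2} \rho V^2
P_dyn = 0.5·1000·13²/1000 = 84.5 kPa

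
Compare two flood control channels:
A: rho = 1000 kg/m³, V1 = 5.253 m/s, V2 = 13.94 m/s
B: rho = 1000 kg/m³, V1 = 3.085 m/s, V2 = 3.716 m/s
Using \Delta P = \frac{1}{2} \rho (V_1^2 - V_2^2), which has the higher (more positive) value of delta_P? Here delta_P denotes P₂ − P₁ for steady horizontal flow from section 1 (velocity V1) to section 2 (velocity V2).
delta_P(A) = -83.36 kPa, delta_P(B) = -2.146 kPa. Answer: B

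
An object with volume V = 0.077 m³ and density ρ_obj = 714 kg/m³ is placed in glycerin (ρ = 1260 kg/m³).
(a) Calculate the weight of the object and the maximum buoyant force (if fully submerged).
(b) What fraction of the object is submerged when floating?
(a) W=rho_obj*g*V=714*9.81*0.077=539.3 N; F_B(max)=rho*g*V=1260*9.81*0.077=951.8 N
(b) Floating fraction=rho_obj/rho=714/1260=0.567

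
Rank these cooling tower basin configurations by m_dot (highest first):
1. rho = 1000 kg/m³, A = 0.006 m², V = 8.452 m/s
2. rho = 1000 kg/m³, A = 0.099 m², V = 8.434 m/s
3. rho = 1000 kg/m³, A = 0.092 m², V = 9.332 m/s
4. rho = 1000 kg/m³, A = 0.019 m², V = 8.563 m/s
Case 1: m_dot = 50.71 kg/s
Case 2: m_dot = 835 kg/s
Case 3: m_dot = 858.5 kg/s
Case 4: m_dot = 162.7 kg/s
Ranking (highest first): 3, 2, 4, 1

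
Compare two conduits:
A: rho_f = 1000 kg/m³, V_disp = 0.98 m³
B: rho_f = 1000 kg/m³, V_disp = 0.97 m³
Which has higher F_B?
F_B(A) = 9614 N, F_B(B) = 9516 N. Answer: A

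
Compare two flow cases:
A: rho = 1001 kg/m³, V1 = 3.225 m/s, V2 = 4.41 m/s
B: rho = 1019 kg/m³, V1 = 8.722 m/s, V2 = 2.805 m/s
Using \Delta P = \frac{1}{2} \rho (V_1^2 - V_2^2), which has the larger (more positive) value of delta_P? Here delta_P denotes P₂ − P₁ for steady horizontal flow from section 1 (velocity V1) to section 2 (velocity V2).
delta_P(A) = -4.528 kPa, delta_P(B) = 34.75 kPa. Answer: B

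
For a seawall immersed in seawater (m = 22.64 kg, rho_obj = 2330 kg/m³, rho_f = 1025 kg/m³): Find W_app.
Formula: W_{app} = mg\left(1 - \frac{\rho_f}{\rho_{obj}}\right)
W_app = 22.64·9.81·(1 − 1025/2330) = 124.4 N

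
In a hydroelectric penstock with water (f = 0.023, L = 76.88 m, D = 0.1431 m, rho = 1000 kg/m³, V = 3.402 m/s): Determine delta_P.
Formula: \Delta P = f \frac{L}{D} \frac{\rho V^2}{2}
delta_P = 0.023·(76.88/0.1431)·0.5·1000·3.402²/1000 = 71.51 kPa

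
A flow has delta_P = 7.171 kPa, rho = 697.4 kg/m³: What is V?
Formula: V = \sqrt{\frac{2 \Delta P}{\rho}}
V = √(2·(7.171·1000)/697.4) = 4.535 m/s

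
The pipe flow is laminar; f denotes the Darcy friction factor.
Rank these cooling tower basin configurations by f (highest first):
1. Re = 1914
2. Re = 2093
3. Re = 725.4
Case 1: f = 0.03344
Case 2: f = 0.03058
Case 3: f = 0.08823
Ranking (highest first): 3, 1, 2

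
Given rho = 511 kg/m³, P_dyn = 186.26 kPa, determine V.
Formula: P_{dyn} = \frac{1}{2} \rho V^2
Substituting knowns: 186.26 = 0.5·511·V²/1000
Solving for V: V = √(2·(186.26·1000)/511) = 27 m/s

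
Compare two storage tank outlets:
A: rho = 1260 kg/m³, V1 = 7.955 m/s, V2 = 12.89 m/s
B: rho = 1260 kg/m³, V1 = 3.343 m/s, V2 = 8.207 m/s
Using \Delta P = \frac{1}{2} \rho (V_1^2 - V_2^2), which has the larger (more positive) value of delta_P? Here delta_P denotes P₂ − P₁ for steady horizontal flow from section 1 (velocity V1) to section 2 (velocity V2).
delta_P(A) = -64.81 kPa, delta_P(B) = -35.39 kPa. Answer: B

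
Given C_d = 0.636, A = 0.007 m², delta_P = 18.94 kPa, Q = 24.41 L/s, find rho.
Formula: Q = C_d A \sqrt{\frac{2 \Delta P}{\rho}}
Substituting knowns: 24.41 = 0.636·0.007·√(2·(18.94·1000)/rho)·1000
Solving for rho: rho = 2·(18.94·1000)/((24.41/1000)/(0.636·0.007))² = 1260 kg/m³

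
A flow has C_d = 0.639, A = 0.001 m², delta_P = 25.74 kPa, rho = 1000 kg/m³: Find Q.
Formula: Q = C_d A \sqrt{\frac{2 \Delta P}{\rho}}
Q = 0.639·0.001·√(2·(25.74·1000)/1000)·1000 = 4.585 L/s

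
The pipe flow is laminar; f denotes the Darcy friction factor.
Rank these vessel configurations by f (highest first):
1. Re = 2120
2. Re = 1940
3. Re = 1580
Case 1: f = 0.03019
Case 2: f = 0.03299
Case 3: f = 0.04051
Ranking (highest first): 3, 2, 1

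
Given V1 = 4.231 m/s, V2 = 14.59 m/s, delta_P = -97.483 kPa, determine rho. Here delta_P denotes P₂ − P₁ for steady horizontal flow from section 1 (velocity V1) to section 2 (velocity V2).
Formula: \Delta P = \frac{1}{2} \rho (V_1^2 - V_2^2)
Substituting knowns: -97.483 = 0.5·rho·(4.231² − 14.59²)/1000
Solving for rho: rho = 2·(-97.483·1000)/(4.231² − 14.59²) = 1000 kg/m³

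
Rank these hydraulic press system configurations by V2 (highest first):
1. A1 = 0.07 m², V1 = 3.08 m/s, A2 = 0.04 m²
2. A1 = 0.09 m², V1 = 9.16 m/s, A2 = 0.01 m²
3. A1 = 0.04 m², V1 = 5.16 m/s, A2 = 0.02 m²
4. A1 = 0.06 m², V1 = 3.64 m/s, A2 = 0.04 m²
Case 1: V2 = 5.39 m/s
Case 2: V2 = 82.44 m/s
Case 3: V2 = 10.32 m/s
Case 4: V2 = 5.46 m/s
Ranking (highest first): 2, 3, 4, 1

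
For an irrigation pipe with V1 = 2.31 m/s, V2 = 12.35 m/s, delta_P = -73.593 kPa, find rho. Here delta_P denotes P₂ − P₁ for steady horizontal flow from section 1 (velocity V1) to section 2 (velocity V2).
Formula: \Delta P = \frac{1}{2} \rho (V_1^2 - V_2^2)
Substituting knowns: -73.593 = 0.5·rho·(2.31² − 12.35²)/1000
Solving for rho: rho = 2·(-73.593·1000)/(2.31² − 12.35²) = 1000 kg/m³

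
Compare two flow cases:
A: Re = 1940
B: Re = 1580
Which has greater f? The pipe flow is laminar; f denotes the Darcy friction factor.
f(A) = 0.03299, f(B) = 0.04051. Answer: B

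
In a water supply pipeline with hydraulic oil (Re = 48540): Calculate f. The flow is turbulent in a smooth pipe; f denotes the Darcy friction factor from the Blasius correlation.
Formula: f = \frac{0.316}{Re^{0.25}}
f = 0.316/48540^0.25 = 0.02129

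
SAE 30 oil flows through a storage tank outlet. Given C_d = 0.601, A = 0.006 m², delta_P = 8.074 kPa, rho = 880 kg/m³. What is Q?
Formula: Q = C_d A \sqrt{\frac{2 \Delta P}{\rho}}
Q = 0.601·0.006·√(2·(8.074·1000)/880)·1000 = 15.45 L/s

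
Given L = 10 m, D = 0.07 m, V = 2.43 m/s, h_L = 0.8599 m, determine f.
Formula: h_L = f \frac{L}{D} \frac{V^2}{2g}
Substituting knowns: 0.8599 = f·(10/0.07)·2.43²/(2·9.81)
Solving for f: f = 0.8599·2·9.81/((10/0.07)·2.43²) = 0.02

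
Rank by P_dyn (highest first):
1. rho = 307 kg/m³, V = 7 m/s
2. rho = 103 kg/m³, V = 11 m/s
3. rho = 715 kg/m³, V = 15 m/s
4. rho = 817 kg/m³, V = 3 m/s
Case 1: P_dyn = 7.521 kPa
Case 2: P_dyn = 6.231 kPa
Case 3: P_dyn = 80.44 kPa
Case 4: P_dyn = 3.676 kPa
Ranking (highest first): 3, 1, 2, 4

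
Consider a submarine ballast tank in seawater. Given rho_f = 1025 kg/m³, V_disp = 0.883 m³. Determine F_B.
Formula: F_B = \rho_f g V_{disp}
F_B = 1025·9.81·0.883 = 8879 N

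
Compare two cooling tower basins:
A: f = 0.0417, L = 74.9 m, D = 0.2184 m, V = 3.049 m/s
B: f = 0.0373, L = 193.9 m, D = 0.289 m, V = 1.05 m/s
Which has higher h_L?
h_L(A) = 6.776 m, h_L(B) = 1.406 m. Answer: A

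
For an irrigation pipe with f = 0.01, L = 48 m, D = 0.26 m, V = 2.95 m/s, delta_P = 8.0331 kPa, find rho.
Formula: \Delta P = f \frac{L}{D} \frac{\rho V^2}{2}
Substituting knowns: 8.0331 = 0.01·(48/0.26)·0.5·rho·2.95²/1000
Solving for rho: rho = (8.0331·1000)/(0.01·(48/0.26)·0.5·2.95²) = 1000 kg/m³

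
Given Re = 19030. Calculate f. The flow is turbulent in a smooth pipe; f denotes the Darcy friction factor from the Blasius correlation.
Formula: f = \frac{0.316}{Re^{0.25}}
f = 0.316/19030^0.25 = 0.0269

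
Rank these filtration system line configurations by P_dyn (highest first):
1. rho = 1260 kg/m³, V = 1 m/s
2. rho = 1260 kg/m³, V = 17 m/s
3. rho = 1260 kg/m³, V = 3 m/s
Case 1: P_dyn = 0.63 kPa
Case 2: P_dyn = 182.1 kPa
Case 3: P_dyn = 5.67 kPa
Ranking (highest first): 2, 3, 1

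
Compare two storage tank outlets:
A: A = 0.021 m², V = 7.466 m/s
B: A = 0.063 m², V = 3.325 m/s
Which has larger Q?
Q(A) = 156.8 L/s, Q(B) = 209.5 L/s. Answer: B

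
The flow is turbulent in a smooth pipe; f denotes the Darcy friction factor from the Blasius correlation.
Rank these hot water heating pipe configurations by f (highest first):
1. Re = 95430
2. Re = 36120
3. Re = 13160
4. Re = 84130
Case 1: f = 0.01798
Case 2: f = 0.02292
Case 3: f = 0.0295
Case 4: f = 0.01855
Ranking (highest first): 3, 2, 4, 1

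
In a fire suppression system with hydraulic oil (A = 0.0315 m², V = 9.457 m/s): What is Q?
Formula: Q = A V
Q = 0.0315·9.457·1000 = 297.9 L/s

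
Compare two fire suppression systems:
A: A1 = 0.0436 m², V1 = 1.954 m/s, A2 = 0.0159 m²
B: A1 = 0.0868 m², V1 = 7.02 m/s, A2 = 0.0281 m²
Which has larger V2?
V2(A) = 5.358 m/s, V2(B) = 21.68 m/s. Answer: B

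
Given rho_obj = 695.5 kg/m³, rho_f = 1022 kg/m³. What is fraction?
Formula: f_{sub} = \frac{\rho_{obj}}{\rho_f}
fraction = 695.5/1022 = 0.6805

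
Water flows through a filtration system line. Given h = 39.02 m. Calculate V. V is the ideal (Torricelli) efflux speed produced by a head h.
Formula: V = \sqrt{2 g h}
V = √(2·9.81·39.02) = 27.67 m/s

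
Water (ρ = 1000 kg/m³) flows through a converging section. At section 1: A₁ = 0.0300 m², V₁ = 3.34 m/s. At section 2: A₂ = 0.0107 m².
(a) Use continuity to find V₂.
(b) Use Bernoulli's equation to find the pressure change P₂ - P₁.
(a) Continuity: A₁V₁=A₂V₂ -> V₂=A₁V₁/A₂=0.0300*3.34/0.0107=9.36 m/s
(b) Bernoulli: P₂-P₁=0.5*rho*(V₁^2-V₂^2)/1000=0.5*1000*(3.34^2-9.36^2)/1000=-38.23 kPa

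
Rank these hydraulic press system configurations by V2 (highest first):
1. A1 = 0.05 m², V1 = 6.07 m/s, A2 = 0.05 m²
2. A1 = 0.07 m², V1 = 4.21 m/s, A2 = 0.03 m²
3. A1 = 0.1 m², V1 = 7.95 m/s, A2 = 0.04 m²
Case 1: V2 = 6.07 m/s
Case 2: V2 = 9.823 m/s
Case 3: V2 = 19.88 m/s
Ranking (highest first): 3, 2, 1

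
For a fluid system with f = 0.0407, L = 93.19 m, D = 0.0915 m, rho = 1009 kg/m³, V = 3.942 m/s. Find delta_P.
Formula: \Delta P = f \frac{L}{D} \frac{\rho V^2}{2}
delta_P = 0.0407·(93.19/0.0915)·0.5·1009·3.942²/1000 = 325 kPa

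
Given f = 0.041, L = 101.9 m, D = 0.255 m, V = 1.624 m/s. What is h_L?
Formula: h_L = f \frac{L}{D} \frac{V^2}{2g}
h_L = 0.041·(101.9/0.255)·1.624²/(2·9.81) = 2.202 m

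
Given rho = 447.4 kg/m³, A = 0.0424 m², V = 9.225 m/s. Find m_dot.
Formula: \dot{m} = \rho A V
m_dot = 447.4·0.0424·9.225 = 175 kg/s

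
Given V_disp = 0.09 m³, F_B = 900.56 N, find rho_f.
Formula: F_B = \rho_f g V_{disp}
Substituting knowns: 900.56 = rho_f·9.81·0.09
Solving for rho_f: rho_f = 900.56/(9.81·0.09) = 1020 kg/m³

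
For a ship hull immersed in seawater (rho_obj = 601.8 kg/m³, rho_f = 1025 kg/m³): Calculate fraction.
Formula: f_{sub} = \frac{\rho_{obj}}{\rho_f}
fraction = 601.8/1025 = 0.5871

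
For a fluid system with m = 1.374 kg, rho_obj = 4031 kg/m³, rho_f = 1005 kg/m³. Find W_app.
Formula: W_{app} = mg\left(1 - \frac{\rho_f}{\rho_{obj}}\right)
W_app = 1.374·9.81·(1 − 1005/4031) = 10.12 N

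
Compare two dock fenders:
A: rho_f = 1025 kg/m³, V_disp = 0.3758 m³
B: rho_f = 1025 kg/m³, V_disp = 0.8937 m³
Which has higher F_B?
F_B(A) = 3779 N, F_B(B) = 8986 N. Answer: B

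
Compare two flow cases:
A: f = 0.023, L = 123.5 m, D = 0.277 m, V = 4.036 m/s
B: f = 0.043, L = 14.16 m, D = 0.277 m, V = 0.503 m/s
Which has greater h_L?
h_L(A) = 8.514 m, h_L(B) = 0.02835 m. Answer: A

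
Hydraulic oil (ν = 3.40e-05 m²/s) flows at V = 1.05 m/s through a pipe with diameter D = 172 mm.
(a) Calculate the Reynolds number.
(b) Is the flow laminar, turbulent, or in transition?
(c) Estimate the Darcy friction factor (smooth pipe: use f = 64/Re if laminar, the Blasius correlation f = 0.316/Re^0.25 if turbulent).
(a) Re = V·D/ν = 1.05·0.172/3.40e-05 = 5311.8
(b) Flow regime: turbulent (Re > 4000)
(c) Friction factor: f = 0.316/Re^0.25 = 0.316/5311.8^0.25 = 0.03701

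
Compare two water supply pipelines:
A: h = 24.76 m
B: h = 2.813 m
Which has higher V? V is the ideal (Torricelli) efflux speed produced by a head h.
V(A) = 22.04 m/s, V(B) = 7.429 m/s. Answer: A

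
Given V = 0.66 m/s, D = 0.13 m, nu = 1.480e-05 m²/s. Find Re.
Formula: Re = \frac{V D}{\nu}
Re = 0.66·0.13/1.480e-05 = 5797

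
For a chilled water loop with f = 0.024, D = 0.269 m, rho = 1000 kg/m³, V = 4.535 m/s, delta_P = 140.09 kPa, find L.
Formula: \Delta P = f \frac{L}{D} \frac{\rho V^2}{2}
Substituting knowns: 140.09 = 0.024·(L/0.269)·0.5·1000·4.535²/1000
Solving for L: L = (140.09·1000)·0.269/(0.024·0.5·1000·4.535²) = 152.7 m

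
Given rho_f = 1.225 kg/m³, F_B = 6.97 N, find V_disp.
Formula: F_B = \rho_f g V_{disp}
Substituting knowns: 6.97 = 1.225·9.81·V_disp
Solving for V_disp: V_disp = 6.97/(1.225·9.81) = 0.58 m³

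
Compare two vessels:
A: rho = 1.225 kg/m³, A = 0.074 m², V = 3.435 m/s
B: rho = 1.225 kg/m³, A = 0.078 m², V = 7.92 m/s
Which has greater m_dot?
m_dot(A) = 0.3114 kg/s, m_dot(B) = 0.7568 kg/s. Answer: B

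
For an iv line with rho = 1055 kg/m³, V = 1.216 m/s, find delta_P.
Formula: V = \sqrt{\frac{2 \Delta P}{\rho}}
Substituting knowns: 1.216 = √(2·(delta_P·1000)/1055)
Solving for delta_P: delta_P = 1.216²·1055/2/1000 = 0.78 kPa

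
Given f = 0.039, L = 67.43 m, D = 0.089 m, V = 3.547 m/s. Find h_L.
Formula: h_L = f \frac{L}{D} \frac{V^2}{2g}
h_L = 0.039·(67.43/0.089)·3.547²/(2·9.81) = 18.95 m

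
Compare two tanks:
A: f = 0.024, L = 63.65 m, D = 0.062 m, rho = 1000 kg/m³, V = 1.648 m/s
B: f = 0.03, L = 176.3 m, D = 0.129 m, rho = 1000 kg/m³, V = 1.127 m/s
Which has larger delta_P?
delta_P(A) = 33.46 kPa, delta_P(B) = 26.04 kPa. Answer: A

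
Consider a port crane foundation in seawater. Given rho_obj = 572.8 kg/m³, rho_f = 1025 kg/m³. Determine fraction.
Formula: f_{sub} = \frac{\rho_{obj}}{\rho_f}
fraction = 572.8/1025 = 0.5588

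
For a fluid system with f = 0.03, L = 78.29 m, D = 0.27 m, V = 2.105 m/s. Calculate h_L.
Formula: h_L = f \frac{L}{D} \frac{V^2}{2g}
h_L = 0.03·(78.29/0.27)·2.105²/(2·9.81) = 1.965 m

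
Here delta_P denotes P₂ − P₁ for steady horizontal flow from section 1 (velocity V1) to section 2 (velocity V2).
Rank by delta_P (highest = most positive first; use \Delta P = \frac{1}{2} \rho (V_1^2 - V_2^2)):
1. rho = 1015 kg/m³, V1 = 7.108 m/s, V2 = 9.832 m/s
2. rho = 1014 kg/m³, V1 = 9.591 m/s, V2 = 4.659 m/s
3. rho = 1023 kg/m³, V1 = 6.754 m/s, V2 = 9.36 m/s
Case 1: delta_P = -23.42 kPa
Case 2: delta_P = 35.63 kPa
Case 3: delta_P = -21.48 kPa
Ranking (highest first): 2, 3, 1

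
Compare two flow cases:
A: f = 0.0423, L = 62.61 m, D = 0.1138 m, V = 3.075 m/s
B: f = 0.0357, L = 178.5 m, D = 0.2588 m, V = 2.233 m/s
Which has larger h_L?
h_L(A) = 11.22 m, h_L(B) = 6.258 m. Answer: A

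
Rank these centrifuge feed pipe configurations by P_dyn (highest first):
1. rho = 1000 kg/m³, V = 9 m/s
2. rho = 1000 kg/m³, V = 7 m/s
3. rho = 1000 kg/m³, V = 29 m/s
Case 1: P_dyn = 40.5 kPa
Case 2: P_dyn = 24.5 kPa
Case 3: P_dyn = 420.5 kPa
Ranking (highest first): 3, 1, 2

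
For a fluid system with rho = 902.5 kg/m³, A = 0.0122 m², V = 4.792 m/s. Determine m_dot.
Formula: \dot{m} = \rho A V
m_dot = 902.5·0.0122·4.792 = 52.76 kg/s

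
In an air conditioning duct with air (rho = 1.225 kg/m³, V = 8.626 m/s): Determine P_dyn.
Formula: P_{dyn} = \frac{1}{2} \rho V^2
P_dyn = 0.5·1.225·8.626²/1000 = 0.04557 kPa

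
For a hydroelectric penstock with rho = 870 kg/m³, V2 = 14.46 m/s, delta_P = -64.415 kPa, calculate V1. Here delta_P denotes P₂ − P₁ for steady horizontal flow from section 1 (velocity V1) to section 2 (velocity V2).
Formula: \Delta P = \frac{1}{2} \rho (V_1^2 - V_2^2)
Substituting knowns: -64.415 = 0.5·870·(V1² − 14.46²)/1000
Solving for V1: V1 = √(14.46² + 2·(-64.415·1000)/870) = 7.811 m/s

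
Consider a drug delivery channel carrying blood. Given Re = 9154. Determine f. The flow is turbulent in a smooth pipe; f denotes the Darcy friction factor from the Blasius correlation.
Formula: f = \frac{0.316}{Re^{0.25}}
f = 0.316/9154^0.25 = 0.03231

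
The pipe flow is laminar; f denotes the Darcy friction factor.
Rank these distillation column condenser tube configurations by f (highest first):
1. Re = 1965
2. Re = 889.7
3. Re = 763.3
Case 1: f = 0.03257
Case 2: f = 0.07193
Case 3: f = 0.08385
Ranking (highest first): 3, 2, 1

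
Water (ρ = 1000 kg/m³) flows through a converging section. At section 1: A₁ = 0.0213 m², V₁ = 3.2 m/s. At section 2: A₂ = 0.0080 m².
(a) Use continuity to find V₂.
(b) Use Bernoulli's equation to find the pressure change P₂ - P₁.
(a) Continuity: A₁V₁=A₂V₂ -> V₂=A₁V₁/A₂=0.0213*3.2/0.0080=8.52 m/s
(b) Bernoulli: P₂-P₁=0.5*rho*(V₁^2-V₂^2)/1000=0.5*1000*(3.2^2-8.52^2)/1000=-31.18 kPa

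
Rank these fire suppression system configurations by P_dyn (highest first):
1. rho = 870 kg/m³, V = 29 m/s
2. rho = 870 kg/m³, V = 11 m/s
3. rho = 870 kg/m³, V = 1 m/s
Case 1: P_dyn = 365.8 kPa
Case 2: P_dyn = 52.63 kPa
Case 3: P_dyn = 0.435 kPa
Ranking (highest first): 1, 2, 3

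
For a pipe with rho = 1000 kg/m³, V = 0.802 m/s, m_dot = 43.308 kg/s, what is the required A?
Formula: \dot{m} = \rho A V
Substituting knowns: 43.308 = 1000·A·0.802
Solving for A: A = 43.308/(1000·0.802) = 0.054 m²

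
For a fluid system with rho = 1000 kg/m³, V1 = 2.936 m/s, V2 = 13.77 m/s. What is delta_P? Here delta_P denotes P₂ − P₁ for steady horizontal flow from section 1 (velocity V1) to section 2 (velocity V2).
Formula: \Delta P = \frac{1}{2} \rho (V_1^2 - V_2^2)
delta_P = 0.5·1000·(2.936² − 13.77²)/1000 = -90.5 kPa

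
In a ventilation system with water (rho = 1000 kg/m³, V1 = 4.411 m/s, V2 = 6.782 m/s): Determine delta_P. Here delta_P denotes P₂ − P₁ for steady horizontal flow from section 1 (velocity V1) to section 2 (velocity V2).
Formula: \Delta P = \frac{1}{2} \rho (V_1^2 - V_2^2)
delta_P = 0.5·1000·(4.411² − 6.782²)/1000 = -13.27 kPa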